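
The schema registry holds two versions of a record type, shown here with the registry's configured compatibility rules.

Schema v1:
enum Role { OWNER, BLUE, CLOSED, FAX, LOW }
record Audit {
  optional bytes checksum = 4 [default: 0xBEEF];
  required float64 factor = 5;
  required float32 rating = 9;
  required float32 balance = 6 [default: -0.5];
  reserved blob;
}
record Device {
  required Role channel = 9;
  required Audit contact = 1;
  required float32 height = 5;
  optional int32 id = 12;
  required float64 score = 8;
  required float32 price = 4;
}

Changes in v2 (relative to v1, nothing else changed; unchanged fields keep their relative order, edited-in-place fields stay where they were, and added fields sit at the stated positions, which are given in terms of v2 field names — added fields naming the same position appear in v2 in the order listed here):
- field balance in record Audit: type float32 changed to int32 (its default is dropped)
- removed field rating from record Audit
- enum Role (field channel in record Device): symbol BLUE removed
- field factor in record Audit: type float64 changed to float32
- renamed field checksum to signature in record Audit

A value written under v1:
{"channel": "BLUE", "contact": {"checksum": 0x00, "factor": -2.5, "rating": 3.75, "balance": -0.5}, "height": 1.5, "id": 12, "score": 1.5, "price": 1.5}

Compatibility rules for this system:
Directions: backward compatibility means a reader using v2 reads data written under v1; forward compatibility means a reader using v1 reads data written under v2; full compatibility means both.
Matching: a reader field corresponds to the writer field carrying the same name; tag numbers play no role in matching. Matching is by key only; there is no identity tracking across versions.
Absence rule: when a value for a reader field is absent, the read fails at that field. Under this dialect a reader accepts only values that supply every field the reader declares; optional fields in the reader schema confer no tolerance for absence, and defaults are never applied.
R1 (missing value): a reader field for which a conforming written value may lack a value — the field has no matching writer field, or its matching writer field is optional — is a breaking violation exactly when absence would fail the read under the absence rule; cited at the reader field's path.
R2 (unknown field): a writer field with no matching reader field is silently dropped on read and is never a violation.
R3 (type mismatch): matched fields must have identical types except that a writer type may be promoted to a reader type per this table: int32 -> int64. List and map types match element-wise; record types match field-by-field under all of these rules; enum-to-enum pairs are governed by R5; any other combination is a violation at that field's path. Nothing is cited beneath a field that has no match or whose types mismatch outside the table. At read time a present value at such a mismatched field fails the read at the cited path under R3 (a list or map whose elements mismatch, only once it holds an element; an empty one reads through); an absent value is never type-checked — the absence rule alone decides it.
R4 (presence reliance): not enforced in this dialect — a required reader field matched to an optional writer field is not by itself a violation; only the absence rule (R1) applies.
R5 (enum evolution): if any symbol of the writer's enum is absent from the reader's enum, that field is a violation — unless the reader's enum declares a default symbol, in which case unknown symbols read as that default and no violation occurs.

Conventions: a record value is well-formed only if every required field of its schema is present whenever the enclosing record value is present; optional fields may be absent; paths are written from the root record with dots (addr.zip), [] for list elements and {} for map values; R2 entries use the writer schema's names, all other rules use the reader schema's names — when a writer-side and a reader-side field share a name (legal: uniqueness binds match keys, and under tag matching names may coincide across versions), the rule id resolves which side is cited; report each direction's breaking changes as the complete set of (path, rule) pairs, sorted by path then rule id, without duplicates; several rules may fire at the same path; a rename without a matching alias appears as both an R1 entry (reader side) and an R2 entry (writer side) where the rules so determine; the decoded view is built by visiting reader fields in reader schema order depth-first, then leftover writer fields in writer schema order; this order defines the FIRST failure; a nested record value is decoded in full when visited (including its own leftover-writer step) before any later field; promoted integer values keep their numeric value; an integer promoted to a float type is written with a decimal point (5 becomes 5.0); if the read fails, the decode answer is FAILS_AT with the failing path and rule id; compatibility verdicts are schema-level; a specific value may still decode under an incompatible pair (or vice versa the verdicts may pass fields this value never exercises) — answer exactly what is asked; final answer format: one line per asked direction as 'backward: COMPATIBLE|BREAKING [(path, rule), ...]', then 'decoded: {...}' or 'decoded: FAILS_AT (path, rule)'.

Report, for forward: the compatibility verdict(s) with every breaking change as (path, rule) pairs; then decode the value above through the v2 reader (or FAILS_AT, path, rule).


arrows below run writer -> reader for Device
forward for Device (reader v1, writer v2):
  Role -> Role, writer required: channel aligns to channel
  Audit -> Audit, writer required: contact aligns to contact
  float32 -> float32, writer required: height aligns to height
  int32 -> int32, writer optional: id aligns to id
  float64 -> float64, writer required: score aligns to score
  float32 -> float32, writer required: price aligns to price
  contact.checksum: no writer match
  float32 -> float64, writer required: contact.factor aligns to contact.factor
  contact.rating: no writer match
  int32 -> float32, writer required: contact.balance aligns to contact.balance
  writer field contact.signature has no reader counterpart
  rule R3 violated at contact.balance
  rule R1 violated at contact.checksum
  rule R3 violated at contact.factor
  rule R1 violated at contact.rating
  rule R1 violated at id
  => 5 violation(s): forward is BREAKING for Device
decode walk for Device under reader schema v2:
  read fails at channel under R5
  => FAILS_AT (channel, R5)
remaining Device differences; none change what is asked:
  renamed field checksum to signature in record Audit -> matters only for Device's backward compatibility — outside the asked direction

forward: BREAKING [(contact.balance, R3), (contact.checksum, R1), (contact.factor, R3), (contact.rating, R1), (id, R1)]; decoded: FAILS_AT (channel, R5)


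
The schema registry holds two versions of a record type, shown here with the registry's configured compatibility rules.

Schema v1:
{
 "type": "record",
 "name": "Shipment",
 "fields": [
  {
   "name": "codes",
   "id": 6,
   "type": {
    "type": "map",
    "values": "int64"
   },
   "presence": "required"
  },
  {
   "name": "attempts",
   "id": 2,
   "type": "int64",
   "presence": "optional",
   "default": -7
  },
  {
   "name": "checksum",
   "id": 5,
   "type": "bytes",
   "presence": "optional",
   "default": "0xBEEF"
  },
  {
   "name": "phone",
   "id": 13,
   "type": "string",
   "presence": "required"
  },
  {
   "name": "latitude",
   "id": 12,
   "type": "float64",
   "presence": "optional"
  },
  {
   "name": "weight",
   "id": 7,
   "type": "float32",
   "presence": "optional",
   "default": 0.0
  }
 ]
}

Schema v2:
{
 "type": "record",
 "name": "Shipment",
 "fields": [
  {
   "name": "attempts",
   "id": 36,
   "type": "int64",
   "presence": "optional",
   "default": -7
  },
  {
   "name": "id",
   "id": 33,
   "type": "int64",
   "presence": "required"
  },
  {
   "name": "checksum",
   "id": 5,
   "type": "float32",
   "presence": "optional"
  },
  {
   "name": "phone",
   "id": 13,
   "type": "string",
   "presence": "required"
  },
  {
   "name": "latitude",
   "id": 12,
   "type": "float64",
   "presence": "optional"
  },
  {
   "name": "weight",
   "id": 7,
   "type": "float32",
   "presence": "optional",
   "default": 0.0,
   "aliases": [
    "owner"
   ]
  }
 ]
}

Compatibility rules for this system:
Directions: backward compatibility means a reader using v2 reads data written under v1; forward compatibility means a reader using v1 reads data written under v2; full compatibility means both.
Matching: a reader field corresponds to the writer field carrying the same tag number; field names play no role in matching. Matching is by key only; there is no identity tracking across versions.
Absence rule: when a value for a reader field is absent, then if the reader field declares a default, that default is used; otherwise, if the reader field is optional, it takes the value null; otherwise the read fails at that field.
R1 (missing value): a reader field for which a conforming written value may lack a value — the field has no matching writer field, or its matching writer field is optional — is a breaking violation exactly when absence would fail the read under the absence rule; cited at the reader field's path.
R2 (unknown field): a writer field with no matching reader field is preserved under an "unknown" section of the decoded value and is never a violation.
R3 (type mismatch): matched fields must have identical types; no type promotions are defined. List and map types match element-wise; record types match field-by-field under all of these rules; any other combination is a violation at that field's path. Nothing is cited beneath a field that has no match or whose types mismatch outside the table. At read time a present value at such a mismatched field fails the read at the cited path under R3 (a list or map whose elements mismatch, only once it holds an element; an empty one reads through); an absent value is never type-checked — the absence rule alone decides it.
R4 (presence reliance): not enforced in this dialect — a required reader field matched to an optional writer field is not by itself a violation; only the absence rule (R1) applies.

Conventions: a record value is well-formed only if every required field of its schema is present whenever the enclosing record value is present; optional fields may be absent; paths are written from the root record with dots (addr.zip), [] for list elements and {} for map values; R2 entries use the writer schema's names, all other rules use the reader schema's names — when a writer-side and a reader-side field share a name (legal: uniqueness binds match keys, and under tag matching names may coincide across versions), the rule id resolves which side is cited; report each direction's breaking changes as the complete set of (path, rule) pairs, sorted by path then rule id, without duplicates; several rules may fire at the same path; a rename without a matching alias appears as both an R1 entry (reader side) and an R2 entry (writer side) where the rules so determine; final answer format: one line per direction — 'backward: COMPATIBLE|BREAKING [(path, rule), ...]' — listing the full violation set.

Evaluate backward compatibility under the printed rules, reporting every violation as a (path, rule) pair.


arrows below run writer -> reader for Shipment
backward on Shipment — v2 reading data written by v1:
  attempts: no writer match
  id: no writer match
  checksum <- checksum (bytes -> float32, writer optional)
  phone <- phone (string -> string, writer required)
  latitude <- latitude (float64 -> float64, writer optional)
  weight <- weight (float32 -> float32, writer optional)
  codes (writer side), unknown to reader
  attempts (writer side), unknown to reader
  breaking: (checksum, R3)
  breaking: (id, R1)
  => 2 violation(s): backward is BREAKING for Shipment
the rest of the Shipment diff is inert for this question:
  removed field codes from record Shipment -> fires only in the forward direction of Shipment, which is not asked here
  field attempts in record Shipment: tag 2 changed to 36 -> fires no rule on Shipment, leaving the asked answer as it is

backward: BREAKING [(checksum, R3), (id, R1)]


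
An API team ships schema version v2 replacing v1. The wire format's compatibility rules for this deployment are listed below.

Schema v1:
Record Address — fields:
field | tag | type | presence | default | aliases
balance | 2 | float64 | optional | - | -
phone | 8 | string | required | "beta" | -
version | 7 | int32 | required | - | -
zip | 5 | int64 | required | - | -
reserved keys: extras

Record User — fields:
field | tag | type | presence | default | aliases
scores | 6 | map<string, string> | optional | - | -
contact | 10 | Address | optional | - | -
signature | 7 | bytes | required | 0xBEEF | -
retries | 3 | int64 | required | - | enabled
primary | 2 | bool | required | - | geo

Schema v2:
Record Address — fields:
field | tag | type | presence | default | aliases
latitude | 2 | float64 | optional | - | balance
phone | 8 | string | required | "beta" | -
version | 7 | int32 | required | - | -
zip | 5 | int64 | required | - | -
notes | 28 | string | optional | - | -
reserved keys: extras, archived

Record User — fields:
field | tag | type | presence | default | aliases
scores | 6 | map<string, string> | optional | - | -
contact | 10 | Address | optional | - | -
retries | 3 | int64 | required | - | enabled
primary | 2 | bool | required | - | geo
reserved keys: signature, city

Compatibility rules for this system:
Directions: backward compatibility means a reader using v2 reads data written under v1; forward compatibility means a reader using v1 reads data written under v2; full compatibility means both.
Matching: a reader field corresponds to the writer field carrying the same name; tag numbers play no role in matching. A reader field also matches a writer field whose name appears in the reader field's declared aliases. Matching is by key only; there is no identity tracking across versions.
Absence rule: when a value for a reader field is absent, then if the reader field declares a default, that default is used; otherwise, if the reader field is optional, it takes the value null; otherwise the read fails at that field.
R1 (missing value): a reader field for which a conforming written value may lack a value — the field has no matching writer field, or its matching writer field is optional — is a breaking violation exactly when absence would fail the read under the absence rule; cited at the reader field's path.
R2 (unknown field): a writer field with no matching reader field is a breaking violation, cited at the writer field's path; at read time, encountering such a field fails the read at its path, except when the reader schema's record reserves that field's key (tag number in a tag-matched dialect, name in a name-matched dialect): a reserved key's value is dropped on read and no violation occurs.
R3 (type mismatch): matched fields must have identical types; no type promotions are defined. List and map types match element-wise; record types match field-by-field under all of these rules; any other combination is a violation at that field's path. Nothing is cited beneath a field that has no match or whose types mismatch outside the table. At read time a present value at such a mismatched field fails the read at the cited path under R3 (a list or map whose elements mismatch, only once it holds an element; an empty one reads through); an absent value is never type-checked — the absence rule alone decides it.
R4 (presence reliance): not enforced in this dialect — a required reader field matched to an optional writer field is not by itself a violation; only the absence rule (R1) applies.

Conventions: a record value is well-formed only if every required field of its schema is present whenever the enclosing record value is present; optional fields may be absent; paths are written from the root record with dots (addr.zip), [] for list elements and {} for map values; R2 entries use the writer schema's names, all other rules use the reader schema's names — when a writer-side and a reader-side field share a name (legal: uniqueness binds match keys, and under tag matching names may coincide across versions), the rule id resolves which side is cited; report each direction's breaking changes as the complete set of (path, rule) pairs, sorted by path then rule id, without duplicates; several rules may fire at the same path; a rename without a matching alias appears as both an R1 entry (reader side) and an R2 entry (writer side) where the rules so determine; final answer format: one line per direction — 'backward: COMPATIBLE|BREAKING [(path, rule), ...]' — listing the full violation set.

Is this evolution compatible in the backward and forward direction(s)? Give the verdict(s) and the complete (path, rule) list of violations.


the writer's type comes first in each User pair
backward pass over User, reader schema v2, writer schema v1:
  scores: paired with writer scores (map<string, string> -> map<string, string>; writer optional)
  contact: paired with writer contact (Address -> Address; writer optional)
  retries: paired with writer retries (int64 -> int64; writer required)
  primary: paired with writer primary (bool -> bool; writer required)
  writer signature: unknown to reader
  contact.latitude: paired with writer contact.balance (float64 -> float64; writer optional)
  contact.phone: paired with writer contact.phone (string -> string; writer required)
  contact.version: paired with writer contact.version (int32 -> int32; writer required)
  contact.zip: paired with writer contact.zip (int64 -> int64; writer required)
  no writer field matches reader contact.notes
  => no violations; backward on User: COMPATIBLE
forward pass over User, reader schema v1, writer schema v2:
  scores: paired with writer scores (map<string, string> -> map<string, string>; writer optional)
  contact: paired with writer contact (Address -> Address; writer optional)
  no writer field matches reader signature
  retries: paired with writer retries (int64 -> int64; writer required)
  primary: paired with writer primary (bool -> bool; writer required)
  no writer field matches reader contact.balance
  contact.phone: paired with writer contact.phone (string -> string; writer required)
  contact.version: paired with writer contact.version (int32 -> int32; writer required)
  contact.zip: paired with writer contact.zip (int64 -> int64; writer required)
  writer contact.latitude: unknown to reader
  writer contact.notes: unknown to reader
  R2 fires at contact.latitude
  R2 fires at contact.notes
  => forward: BREAKING (2)

backward: COMPATIBLE []; forward: BREAKING [(contact.latitude, R2), (contact.notes, R2)]


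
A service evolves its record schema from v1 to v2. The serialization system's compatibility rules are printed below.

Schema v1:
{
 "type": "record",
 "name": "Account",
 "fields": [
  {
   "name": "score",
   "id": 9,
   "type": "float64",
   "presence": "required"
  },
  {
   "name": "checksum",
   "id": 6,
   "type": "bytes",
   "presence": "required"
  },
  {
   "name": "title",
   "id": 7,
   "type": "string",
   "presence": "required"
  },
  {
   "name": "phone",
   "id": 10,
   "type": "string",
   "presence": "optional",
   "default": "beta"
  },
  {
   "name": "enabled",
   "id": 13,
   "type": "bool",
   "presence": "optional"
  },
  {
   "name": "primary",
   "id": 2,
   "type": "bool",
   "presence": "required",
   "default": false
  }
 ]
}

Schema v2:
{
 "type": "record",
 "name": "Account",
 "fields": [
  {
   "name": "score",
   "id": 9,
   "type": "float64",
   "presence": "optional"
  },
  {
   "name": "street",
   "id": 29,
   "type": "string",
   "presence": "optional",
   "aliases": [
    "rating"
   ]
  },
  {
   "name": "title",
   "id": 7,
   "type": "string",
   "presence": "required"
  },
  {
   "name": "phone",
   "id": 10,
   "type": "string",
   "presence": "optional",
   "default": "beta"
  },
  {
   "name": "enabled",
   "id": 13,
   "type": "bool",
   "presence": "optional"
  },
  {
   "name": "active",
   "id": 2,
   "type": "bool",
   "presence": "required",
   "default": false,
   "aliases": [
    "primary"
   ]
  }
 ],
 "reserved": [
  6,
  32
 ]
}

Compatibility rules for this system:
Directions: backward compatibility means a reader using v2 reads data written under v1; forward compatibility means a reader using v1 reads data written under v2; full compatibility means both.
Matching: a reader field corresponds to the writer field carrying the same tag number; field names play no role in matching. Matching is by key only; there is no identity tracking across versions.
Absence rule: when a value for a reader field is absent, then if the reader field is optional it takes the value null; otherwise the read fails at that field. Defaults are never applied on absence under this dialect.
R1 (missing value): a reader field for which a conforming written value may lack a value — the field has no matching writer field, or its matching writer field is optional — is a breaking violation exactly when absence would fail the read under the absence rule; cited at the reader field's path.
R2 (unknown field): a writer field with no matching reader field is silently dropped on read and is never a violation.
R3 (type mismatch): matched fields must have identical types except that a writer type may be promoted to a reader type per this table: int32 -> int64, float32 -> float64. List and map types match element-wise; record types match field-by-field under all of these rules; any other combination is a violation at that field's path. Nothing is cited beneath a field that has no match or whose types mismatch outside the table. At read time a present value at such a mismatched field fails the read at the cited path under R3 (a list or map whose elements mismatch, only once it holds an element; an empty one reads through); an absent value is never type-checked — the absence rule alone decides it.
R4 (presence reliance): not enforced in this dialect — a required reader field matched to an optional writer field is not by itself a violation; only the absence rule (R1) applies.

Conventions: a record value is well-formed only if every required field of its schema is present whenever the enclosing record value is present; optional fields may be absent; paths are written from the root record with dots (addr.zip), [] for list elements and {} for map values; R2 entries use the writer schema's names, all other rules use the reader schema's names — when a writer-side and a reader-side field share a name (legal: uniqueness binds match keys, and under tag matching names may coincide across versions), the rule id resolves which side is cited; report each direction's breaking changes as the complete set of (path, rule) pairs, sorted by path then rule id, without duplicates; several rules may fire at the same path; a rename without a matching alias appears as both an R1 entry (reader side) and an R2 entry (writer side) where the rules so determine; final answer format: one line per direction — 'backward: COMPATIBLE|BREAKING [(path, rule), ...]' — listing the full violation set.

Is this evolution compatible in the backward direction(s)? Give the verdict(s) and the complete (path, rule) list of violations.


backward: COMPATIBLE []

in Account below, arrows point writer -> reader
backward for Account (reader v2, writer v1):
  score: paired with writer score (float64 -> float64; writer required)
  street: no writer match
  title: paired with writer title (string -> string; writer required)
  phone: paired with writer phone (string -> string; writer optional)
  enabled: paired with writer enabled (bool -> bool; writer optional)
  active: paired with writer primary (bool -> bool; writer required)
  writer field checksum has no reader counterpart
  => backward verdict for Account: COMPATIBLE, no violations
the other Account changes do not affect what is asked:
  renamed field primary to active in record Account (alias primary declared on the renamed field) -> inert for the asked Account verdict: nothing fires
  field score in record Account: required changed to optional -> matters only for Account's forward compatibility — outside the asked direction
  added field street to record Account: optional string, tag 29 (in v2 it sits immediately before title) -> inert for the asked Account verdict: nothing fires
  removed field checksum from record Account (its key 6 joins the reserved list) -> matters only for Account's forward compatibility — outside the asked direction


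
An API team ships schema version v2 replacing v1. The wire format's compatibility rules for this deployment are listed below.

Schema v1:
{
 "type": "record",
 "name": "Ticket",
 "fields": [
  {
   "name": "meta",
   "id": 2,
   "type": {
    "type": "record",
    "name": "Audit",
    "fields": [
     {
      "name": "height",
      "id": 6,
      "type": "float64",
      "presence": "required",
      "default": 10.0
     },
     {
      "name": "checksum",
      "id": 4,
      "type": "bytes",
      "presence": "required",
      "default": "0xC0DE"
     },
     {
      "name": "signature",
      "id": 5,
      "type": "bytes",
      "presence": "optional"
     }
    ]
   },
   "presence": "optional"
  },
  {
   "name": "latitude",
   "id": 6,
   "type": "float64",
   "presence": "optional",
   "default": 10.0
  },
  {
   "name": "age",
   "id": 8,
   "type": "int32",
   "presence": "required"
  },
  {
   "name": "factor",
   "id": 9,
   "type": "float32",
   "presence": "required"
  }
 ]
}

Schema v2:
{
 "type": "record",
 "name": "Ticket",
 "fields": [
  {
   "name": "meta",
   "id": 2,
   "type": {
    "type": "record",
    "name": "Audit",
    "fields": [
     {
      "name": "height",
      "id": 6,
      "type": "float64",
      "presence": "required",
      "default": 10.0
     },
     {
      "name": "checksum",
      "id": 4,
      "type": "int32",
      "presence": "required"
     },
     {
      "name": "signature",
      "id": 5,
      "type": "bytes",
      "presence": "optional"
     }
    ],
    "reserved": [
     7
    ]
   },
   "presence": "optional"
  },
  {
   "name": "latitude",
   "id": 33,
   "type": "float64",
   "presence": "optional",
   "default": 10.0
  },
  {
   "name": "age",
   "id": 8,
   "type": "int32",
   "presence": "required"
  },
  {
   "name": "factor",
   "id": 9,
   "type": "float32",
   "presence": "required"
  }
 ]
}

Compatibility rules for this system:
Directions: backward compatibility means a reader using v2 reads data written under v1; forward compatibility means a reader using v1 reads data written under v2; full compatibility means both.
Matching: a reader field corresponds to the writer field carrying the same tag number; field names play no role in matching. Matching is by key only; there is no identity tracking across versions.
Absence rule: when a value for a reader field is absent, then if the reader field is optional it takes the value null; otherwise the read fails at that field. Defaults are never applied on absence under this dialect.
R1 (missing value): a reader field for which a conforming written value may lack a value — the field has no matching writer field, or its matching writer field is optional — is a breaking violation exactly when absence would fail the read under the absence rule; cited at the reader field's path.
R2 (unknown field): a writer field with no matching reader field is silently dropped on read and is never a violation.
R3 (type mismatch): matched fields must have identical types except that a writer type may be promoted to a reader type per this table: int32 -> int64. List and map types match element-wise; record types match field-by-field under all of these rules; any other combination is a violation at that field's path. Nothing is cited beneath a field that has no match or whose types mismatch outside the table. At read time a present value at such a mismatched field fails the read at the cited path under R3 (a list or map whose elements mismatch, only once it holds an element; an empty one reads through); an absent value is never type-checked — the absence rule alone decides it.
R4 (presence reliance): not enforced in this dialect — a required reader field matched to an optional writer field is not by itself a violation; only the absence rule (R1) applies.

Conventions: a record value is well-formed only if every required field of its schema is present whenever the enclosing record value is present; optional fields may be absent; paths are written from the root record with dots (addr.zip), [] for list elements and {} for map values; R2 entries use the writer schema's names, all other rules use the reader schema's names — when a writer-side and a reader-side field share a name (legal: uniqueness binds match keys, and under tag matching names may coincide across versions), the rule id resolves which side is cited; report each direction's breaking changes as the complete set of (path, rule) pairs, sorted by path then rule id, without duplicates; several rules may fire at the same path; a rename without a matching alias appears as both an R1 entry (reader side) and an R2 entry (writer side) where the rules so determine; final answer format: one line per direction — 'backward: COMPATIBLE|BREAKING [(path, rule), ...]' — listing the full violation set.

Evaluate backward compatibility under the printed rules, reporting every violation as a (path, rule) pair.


the writer's type comes first in each Ticket pair
backward for Ticket (reader v2, writer v1):
  meta: Audit -> Audit, writer optional; from meta
  no writer field matches reader latitude
  age: int32 -> int32, writer required; from age
  factor: float32 -> float32, writer required; from factor
  writer field latitude has no reader counterpart
  meta.height: float64 -> float64, writer required; from meta.height
  meta.checksum: bytes -> int32, writer required; from meta.checksum
  meta.signature: bytes -> bytes, writer optional; from meta.signature
  violation R3 at meta.checksum
  => backward: BREAKING (1)
remaining Ticket differences; none change what is asked:
  field latitude in record Ticket: tag 6 changed to 33 -> triggers nothing under Ticket's printed rules — same verdict

backward: BREAKING [(meta.checksum, R3)]


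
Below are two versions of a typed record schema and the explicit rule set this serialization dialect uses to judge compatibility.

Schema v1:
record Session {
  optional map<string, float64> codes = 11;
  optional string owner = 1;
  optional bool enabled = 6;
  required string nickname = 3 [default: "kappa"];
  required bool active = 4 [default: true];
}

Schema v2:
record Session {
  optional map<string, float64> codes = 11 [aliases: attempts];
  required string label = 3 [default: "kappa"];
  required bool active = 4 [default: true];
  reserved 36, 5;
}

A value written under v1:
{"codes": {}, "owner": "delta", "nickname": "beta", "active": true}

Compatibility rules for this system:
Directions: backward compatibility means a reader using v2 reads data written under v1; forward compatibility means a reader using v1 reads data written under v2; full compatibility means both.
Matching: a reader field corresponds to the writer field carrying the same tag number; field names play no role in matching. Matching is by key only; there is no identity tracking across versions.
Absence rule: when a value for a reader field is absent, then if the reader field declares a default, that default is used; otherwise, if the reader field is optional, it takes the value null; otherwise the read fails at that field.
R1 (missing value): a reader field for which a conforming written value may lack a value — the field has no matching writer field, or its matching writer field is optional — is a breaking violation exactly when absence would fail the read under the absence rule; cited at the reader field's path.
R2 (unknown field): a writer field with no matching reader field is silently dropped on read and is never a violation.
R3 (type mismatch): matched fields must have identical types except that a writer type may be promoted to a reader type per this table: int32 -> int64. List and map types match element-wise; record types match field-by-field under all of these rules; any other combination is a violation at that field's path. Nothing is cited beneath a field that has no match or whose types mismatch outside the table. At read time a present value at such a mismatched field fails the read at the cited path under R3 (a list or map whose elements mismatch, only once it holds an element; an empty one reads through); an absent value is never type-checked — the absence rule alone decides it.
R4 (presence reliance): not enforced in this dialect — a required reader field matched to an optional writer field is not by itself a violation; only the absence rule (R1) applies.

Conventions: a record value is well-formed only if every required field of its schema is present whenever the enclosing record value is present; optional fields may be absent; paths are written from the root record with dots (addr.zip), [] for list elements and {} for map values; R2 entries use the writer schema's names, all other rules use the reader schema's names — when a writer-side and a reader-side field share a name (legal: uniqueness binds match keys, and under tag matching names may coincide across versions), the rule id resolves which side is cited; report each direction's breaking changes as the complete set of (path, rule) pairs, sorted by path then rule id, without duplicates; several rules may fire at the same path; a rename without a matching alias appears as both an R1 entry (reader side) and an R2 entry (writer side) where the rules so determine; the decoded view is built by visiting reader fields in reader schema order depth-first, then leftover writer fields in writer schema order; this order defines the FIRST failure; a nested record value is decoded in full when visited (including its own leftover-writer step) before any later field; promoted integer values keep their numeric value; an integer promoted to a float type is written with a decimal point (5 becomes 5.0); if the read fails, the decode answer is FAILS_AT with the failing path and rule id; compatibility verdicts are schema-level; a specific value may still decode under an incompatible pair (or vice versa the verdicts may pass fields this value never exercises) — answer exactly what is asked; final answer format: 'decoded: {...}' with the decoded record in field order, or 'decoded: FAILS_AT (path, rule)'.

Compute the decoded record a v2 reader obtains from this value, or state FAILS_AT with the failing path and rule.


decoded: {"codes": {}, "label": "beta", "active": true}

in Session below, arrows point writer -> reader
decode (reader v2):
  codes := {}
  label := "beta" (from writer nickname)
  active := true
  writer owner: no reader field; dropped
  => decoded: {"codes": {}, "label": "beta", "active": true}


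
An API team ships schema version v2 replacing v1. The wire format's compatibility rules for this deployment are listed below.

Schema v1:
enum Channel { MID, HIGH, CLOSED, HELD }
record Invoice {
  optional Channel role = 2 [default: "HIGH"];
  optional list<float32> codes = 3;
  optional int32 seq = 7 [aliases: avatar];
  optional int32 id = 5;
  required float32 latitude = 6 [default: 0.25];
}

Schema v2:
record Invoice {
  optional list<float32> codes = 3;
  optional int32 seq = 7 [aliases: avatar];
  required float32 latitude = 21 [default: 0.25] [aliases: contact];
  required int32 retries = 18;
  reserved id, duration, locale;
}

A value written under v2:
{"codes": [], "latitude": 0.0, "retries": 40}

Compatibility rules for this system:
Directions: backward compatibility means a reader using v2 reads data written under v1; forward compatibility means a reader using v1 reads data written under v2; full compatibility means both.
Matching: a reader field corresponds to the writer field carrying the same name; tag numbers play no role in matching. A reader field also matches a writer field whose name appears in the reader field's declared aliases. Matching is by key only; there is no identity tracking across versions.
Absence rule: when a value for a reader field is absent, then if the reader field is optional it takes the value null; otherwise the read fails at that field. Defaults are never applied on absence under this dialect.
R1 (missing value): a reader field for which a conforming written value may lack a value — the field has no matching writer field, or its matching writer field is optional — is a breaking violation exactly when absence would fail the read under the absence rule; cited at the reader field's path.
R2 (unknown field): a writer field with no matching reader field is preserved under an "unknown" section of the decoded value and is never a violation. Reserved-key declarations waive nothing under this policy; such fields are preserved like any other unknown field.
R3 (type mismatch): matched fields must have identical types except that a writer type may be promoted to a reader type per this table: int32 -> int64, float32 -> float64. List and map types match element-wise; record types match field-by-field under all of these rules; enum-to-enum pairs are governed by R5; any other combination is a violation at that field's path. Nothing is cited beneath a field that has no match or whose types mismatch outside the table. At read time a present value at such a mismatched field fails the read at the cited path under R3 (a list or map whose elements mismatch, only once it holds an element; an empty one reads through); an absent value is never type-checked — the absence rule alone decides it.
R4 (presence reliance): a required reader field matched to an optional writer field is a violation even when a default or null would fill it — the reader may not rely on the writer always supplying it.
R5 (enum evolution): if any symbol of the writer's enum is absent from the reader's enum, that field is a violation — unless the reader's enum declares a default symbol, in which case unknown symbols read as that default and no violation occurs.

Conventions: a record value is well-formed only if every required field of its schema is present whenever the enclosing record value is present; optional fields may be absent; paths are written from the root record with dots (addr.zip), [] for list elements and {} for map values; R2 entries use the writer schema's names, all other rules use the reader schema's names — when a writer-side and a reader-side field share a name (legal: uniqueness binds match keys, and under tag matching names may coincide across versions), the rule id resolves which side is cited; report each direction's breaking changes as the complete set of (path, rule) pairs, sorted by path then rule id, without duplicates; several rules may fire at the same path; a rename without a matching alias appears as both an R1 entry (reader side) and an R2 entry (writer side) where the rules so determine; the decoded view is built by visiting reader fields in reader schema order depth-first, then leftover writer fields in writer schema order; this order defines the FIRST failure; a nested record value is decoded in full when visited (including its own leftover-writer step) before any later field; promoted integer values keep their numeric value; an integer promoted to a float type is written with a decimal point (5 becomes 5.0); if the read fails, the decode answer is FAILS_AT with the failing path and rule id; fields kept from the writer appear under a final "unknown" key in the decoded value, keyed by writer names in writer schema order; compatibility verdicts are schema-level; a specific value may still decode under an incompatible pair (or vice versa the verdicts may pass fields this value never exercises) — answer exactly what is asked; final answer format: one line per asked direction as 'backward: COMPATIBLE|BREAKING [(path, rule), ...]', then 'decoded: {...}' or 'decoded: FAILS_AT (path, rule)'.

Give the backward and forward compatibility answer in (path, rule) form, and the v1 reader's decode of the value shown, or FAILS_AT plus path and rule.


arrows below run writer -> reader for Invoice
backward on Invoice — v2 reading data written by v1:
  writer optional, list<float32> -> list<float32>: reader codes maps from writer codes
  writer optional, int32 -> int32: reader seq maps from writer seq
  writer required, float32 -> float32: reader latitude maps from writer latitude
  retries has no writer counterpart
  role (writer side), unknown to reader
  id (writer side), unknown to reader
  R1 fires at retries
  => 1 violation(s): backward is BREAKING for Invoice
forward on Invoice — v1 reading data written by v2:
  role has no writer counterpart
  writer optional, list<float32> -> list<float32>: reader codes maps from writer codes
  writer optional, int32 -> int32: reader seq maps from writer seq
  id has no writer counterpart
  writer required, float32 -> float32: reader latitude maps from writer latitude
  retries (writer side), unknown to reader
  nothing fires on Invoice: forward is COMPATIBLE
decode (reader v1):
  role := null (missing; optional => null)
  codes := []
  seq := null (missing; optional => null)
  id := null (missing; optional => null)
  latitude := 0.0
  writer retries: kept under "unknown"
  => decoded: {"role": null, "codes": [], "seq": null, "id": null, "latitude": 0.0, "unknown": {"retries": 40}}

backward: BREAKING [(retries, R1)]; forward: COMPATIBLE []; decoded: {"role": null, "codes": [], "seq": null, "id": null, "latitude": 0.0, "unknown": {"retries": 40}}
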